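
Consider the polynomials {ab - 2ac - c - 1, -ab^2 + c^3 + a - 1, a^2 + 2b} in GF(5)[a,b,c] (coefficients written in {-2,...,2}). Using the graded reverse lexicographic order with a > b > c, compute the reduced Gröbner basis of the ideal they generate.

f_1 = ab - 2ac - c - 1, LT = ab.
f_2 = -ab^2 + c^3 + a - 1, LT = ab^2.
f_3 = a^2 + 2b, LT = a^2.

S(f_1,f_2): lcm = ab^2. S = -2abc + c^3 - bc + a - b - 1.
  leading term abc: subtract (-2c)·f_1 from -2abc + c^3 - bc + a - b - 1 → ac^2 + c^3 - bc - 2c^2 + a - b - 2c - 1
  leading term ac^2: no divisor's leading term divides it; move ac^2 to the remainder.
  leading term c^3: no divisor's leading term divides it; move c^3 to the remainder.
  leading term bc: no divisor's leading term divides it; move -bc to the remainder.
  leading term c^2: no divisor's leading term divides it; move -2c^2 to the remainder.
  leading term a: no divisor's leading term divides it; move a to the remainder.
  leading term b: no divisor's leading term divides it; move -b to the remainder.
  leading term c: no divisor's leading term divides it; move -2c to the remainder.
  leading term 1: no divisor's leading term divides it; move -1 to the remainder.
  remainder ac^2 + c^3 - bc - 2c^2 + a - b - 2c - 1 ≠ 0; add g_4 = ac^2 + c^3 - bc - 2c^2 + a - b - 2c - 1 to the basis.

S(f_1,f_3): lcm = a^2b. S = -2a^2c - 2b^2 - ac - a.
  leading term a^2c: subtract (-2c)·f_3 from -2a^2c - 2b^2 - ac - a → -2b^2 - ac - bc - a
  leading term b^2: no divisor's leading term divides it; move -2b^2 to the remainder.
  leading term ac: no divisor's leading term divides it; move -ac to the remainder.
  leading term bc: no divisor's leading term divides it; move -bc to the remainder.
  leading term a: no divisor's leading term divides it; move -a to the remainder.
  remainder -2b^2 - ac - bc - a ≠ 0; add g_5 = -2b^2 - ac - bc - a to the basis.

S(f_2,f_3): lcm = a^2b^2. S = -ac^3 - 2b^3 - a^2 + a.
  leading term ac^3: subtract (-c)·g_4 from -ac^3 - 2b^3 - a^2 + a → c^4 - 2b^3 - bc^2 - 2c^3 - a^2 + ac - bc - 2c^2 + a - c
  leading term c^4: no divisor's leading term divides it; move c^4 to the remainder.
  leading term b^3: subtract (b)·g_5 from -2b^3 - bc^2 - 2c^3 - a^2 + ac - bc - 2c^2 + a - c → abc + b^2c - bc^2 - 2c^3 - a^2 + ab + ac - bc - 2c^2 + a - c
  leading term abc: subtract (c)·f_1 from abc + b^2c - bc^2 - 2c^3 - a^2 + ab + ac - bc - 2c^2 + a - c → b^2c + 2ac^2 - bc^2 - 2c^3 - a^2 + ab + ac - bc - c^2 + a
  leading term b^2c: subtract (2c)·g_5 from b^2c + 2ac^2 - bc^2 - 2c^3 - a^2 + ab + ac - bc - c^2 + a → -ac^2 + bc^2 - 2c^3 - a^2 + ab - 2ac - bc - c^2 + a
  leading term ac^2: subtract (-1)·g_4 from -ac^2 + bc^2 - 2c^3 - a^2 + ab - 2ac - bc - c^2 + a → bc^2 - c^3 - a^2 + ab - 2ac - 2bc + 2c^2 + 2a - b - 2c - 1
  leading term bc^2: no divisor's leading term divides it; move bc^2 to the remainder.
  leading term c^3: no divisor's leading term divides it; move -c^3 to the remainder.
  leading term a^2: subtract (-1)·f_3 from -a^2 + ab - 2ac - 2bc + 2c^2 + 2a - b - 2c - 1 → ab - 2ac - 2bc + 2c^2 + 2a + b - 2c - 1
  leading term ab: subtract (1)·f_1 from ab - 2ac - 2bc + 2c^2 + 2a + b - 2c - 1 → -2bc + 2c^2 + 2a + b - c
  leading term bc: no divisor's leading term divides it; move -2bc to the remainder.
  leading term c^2: no divisor's leading term divides it; move 2c^2 to the remainder.
  leading term a: no divisor's leading term divides it; move 2a to the remainder.
  leading term b: no divisor's leading term divides it; move b to the remainder.
  leading term c: no divisor's leading term divides it; move -c to the remainder.
  remainder c^4 + bc^2 - c^3 - 2bc + 2c^2 + 2a + b - c ≠ 0; add g_6 = c^4 + bc^2 - c^3 - 2bc + 2c^2 + 2a + b - c to the basis.

S(f_1,g_4): lcm = abc^2. S = -2ac^3 - bc^3 + b^2c + 2bc^2 - c^3 - ab + b^2 + 2bc - c^2 + b.
  leading term ac^3: subtract (-2c)·g_4 from -2ac^3 - bc^3 + b^2c + 2bc^2 - c^3 - ab + b^2 + 2bc - c^2 + b → -bc^3 + 2c^4 + b^2c - ab + b^2 + 2ac + b - 2c
  leading term bc^3: no divisor's leading term divides it; move -bc^3 to the remainder.
  leading term c^4: subtract (2)·g_6 from 2c^4 + b^2c - ab + b^2 + 2ac + b - 2c → b^2c - 2bc^2 + 2c^3 - ab + b^2 + 2ac - bc + c^2 + a - b
  leading term b^2c: subtract (2c)·g_5 from b^2c - 2bc^2 + 2c^3 - ab + b^2 + 2ac - bc + c^2 + a - b → 2ac^2 + 2c^3 - ab + b^2 - ac - bc + c^2 + a - b
  leading term ac^2: subtract (2)·g_4 from 2ac^2 + 2c^3 - ab + b^2 - ac - bc + c^2 + a - b → -ab + b^2 - ac + bc - a + b - c + 2
  leading term ab: subtract (-1)·f_1 from -ab + b^2 - ac + bc - a + b - c + 2 → b^2 + 2ac + bc - a + b - 2c + 1
  leading term b^2: subtract (2)·g_5 from b^2 + 2ac + bc - a + b - 2c + 1 → -ac - 2bc + a + b - 2c + 1
  leading term ac: no divisor's leading term divides it; move -ac to the remainder.
  leading term bc: no divisor's leading term divides it; move -2bc to the remainder.
  leading term a: no divisor's leading term divides it; move a to the remainder.
  leading term b: no divisor's leading term divides it; move b to the remainder.
  leading term c: no divisor's leading term divides it; move -2c to the remainder.
  leading term 1: no divisor's leading term divides it; move 1 to the remainder.
  remainder -bc^3 - ac - 2bc + a + b - 2c + 1 ≠ 0; add g_7 = -bc^3 - ac - 2bc + a + b - 2c + 1 to the basis.

The other S-polynomials (S(f_2,g_4), S(f_3,g_4), S(f_1,g_5), S(f_2,g_5), S(f_3,g_5), S(g_4,g_5), S(f_1,g_6), S(f_2,g_6), S(f_3,g_6), S(g_4,g_6), S(g_5,g_6), S(f_1,g_7), S(f_2,g_7), S(f_3,g_7), S(g_4,g_7), S(g_5,g_7), S(g_6,g_7)) all reduce to 0 modulo the current basis, so we have a Gröbner basis.
Inter-reduce: drop elements whose leading term is divisible by another's, tail-reduce, and make monic.

G = {bc^3 + ac + 2bc - a - b + 2c - 1, c^4 + bc^2 - c^3 - 2bc + 2c^2 + 2a + b - c, ac^2 + c^3 - bc - 2c^2 + a - b - 2c - 1, a^2 + 2b, ab - 2ac - c - 1, b^2 - 2ac - 2bc - 2a}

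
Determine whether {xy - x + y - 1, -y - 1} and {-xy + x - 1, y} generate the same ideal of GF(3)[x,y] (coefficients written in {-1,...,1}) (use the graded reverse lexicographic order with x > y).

Equality of ideals is decidable: compute both reduced Gröbner bases (unique for the ordering) and check whether they agree.
Buchberger on the first generating set:
f_1 = xy - x + y - 1, LT = xy.
f_2 = -y - 1, LT = y.

S(f_1,f_2): lcm = xy. S = x + y - 1.
  leading term x: no divisor's leading term divides it; move x to the remainder.
  leading term y: subtract (-1)·f_2 from y - 1 → 1
  leading term 1: no divisor's leading term divides it; move 1 to the remainder.
  remainder x + 1 ≠ 0; add g_3 = x + 1 to the basis.

S(f_1,g_3): lcm = xy. S = -x - 1.
  leading term x: subtract (-1)·g_3 from -x - 1 → 0
  remainder 0.

S(f_2,g_3): leading monomials are coprime, so the S-polynomial reduces to 0 (Buchberger's first criterion).
Every S-polynomial of the final basis reduces to 0, so we have a Gröbner basis.
Inter-reduce: drop elements whose leading term is divisible by another's, tail-reduce, and make monic.
Reduced Gröbner basis: {x + 1, y + 1}.

Buchberger on the second generating set:
h_1 = -xy + x - 1, LT = xy.
h_2 = y, LT = y.

S(h_1,h_2): lcm = xy. S = -x + 1.
  leading term x: no divisor's leading term divides it; move -x to the remainder.
  leading term 1: no divisor's leading term divides it; move 1 to the remainder.
  remainder -x + 1 ≠ 0; add k_3 = -x + 1 to the basis.

S(h_1,k_3): lcm = xy. S = -x + y + 1.
  leading term x: subtract (1)·k_3 from -x + y + 1 → y
  leading term y: subtract (1)·h_2 from y → 0
  remainder 0.

S(h_2,k_3): leading monomials are coprime, so the S-polynomial reduces to 0 (Buchberger's first criterion).
Every S-polynomial of the final basis reduces to 0, so we have a Gröbner basis.
Inter-reduce: drop elements whose leading term is divisible by another's, tail-reduce, and make monic.
Reduced Gröbner basis: {x - 1, y}.

Since the reduced bases disagree, the two ideals are not the same.

No, the ideals differ.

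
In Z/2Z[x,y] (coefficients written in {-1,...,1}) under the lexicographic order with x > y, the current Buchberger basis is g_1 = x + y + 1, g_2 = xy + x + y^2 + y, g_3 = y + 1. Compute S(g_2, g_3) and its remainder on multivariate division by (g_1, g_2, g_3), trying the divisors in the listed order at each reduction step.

S(g_2, g_3) = y^2 + y; remainder on division = 0.

lcm(LM(g_2), LM(g_3)) = xy.
S = (lcm/LT(g_2))·g_2 − (lcm/LT(g_3))·g_3 = y^2 + y.
Reduce S modulo (g_1, g_2, g_3) in that order:
  leading term y^2: subtract (y)·g_3 from y^2 + y → 0
The remainder is 0, so this S-polynomial contributes no new basis element.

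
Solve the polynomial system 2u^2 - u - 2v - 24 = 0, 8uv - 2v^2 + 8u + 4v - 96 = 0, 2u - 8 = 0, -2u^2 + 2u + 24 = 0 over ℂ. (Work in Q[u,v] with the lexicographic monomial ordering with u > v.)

{(4, 2)}

Compute a lex Gröbner basis by Buchberger's algorithm.
f_1 = 2u^2 - u - 2v - 24, LT = u^2.
f_2 = 8uv + 8u - 2v^2 + 4v - 96, LT = uv.
f_3 = 2u - 8, LT = u.
f_4 = -2u^2 + 2u + 24, LT = u^2.

S(f_1,f_2): lcm = u^2v. S = -u^2 + 1/4uv^2 - uv + 12u - v^2 - 12v.
  leading term u^2: subtract (-1/2)·f_1 from -u^2 + 1/4uv^2 - uv + 12u - v^2 - 12v → 1/4uv^2 - uv + 23/2u - v^2 - 13v - 12
  leading term uv^2: subtract (1/32v)·f_2 from 1/4uv^2 - uv + 23/2u - v^2 - 13v - 12 → -5/4uv + 23/2u + 1/16v^3 - 9/8v^2 - 10v - 12
  leading term uv: subtract (-5/32)·f_2 from -5/4uv + 23/2u + 1/16v^3 - 9/8v^2 - 10v - 12 → 51/4u + 1/16v^3 - 23/16v^2 - 75/8v - 27
  leading term u: subtract (51/8)·f_3 from 51/4u + 1/16v^3 - 23/16v^2 - 75/8v - 27 → 1/16v^3 - 23/16v^2 - 75/8v + 24
  leading term v^3: no divisor's leading term divides it; move 1/16v^3 to the remainder.
  leading term v^2: no divisor's leading term divides it; move -23/16v^2 to the remainder.
  leading term v: no divisor's leading term divides it; move -75/8v to the remainder.
  leading term 1: no divisor's leading term divides it; move 24 to the remainder.
  remainder 1/16v^3 - 23/16v^2 - 75/8v + 24 ≠ 0; add h_5 = 1/16v^3 - 23/16v^2 - 75/8v + 24 to the basis.

S(f_1,f_3): lcm = u^2. S = 7/2u - v - 12.
  leading term u: subtract (7/4)·f_3 from 7/2u - v - 12 → -v + 2
  leading term v: no divisor's leading term divides it; move -v to the remainder.
  leading term 1: no divisor's leading term divides it; move 2 to the remainder.
  remainder -v + 2 ≠ 0; add h_6 = -v + 2 to the basis.

S(f_1,f_4): lcm = u^2. S = 1/2u - v.
  leading term u: subtract (1/4)·f_3 from 1/2u - v → -v + 2
  leading term v: subtract (1)·h_6 from -v + 2 → 0
  remainder 0.

S(f_2,f_3): lcm = uv. S = u - 1/4v^2 + 9/2v - 12.
  leading term u: subtract (1/2)·f_3 from u - 1/4v^2 + 9/2v - 12 → -1/4v^2 + 9/2v - 8
  leading term v^2: subtract (1/4v)·h_6 from -1/4v^2 + 9/2v - 8 → 4v - 8
  leading term v: subtract (-4)·h_6 from 4v - 8 → 0
  remainder 0.

S(f_2,f_4): lcm = u^2v. S = u^2 - 1/4uv^2 + 3/2uv - 12u + 12v.
  leading term u^2: subtract (1/2)·f_1 from u^2 - 1/4uv^2 + 3/2uv - 12u + 12v → -1/4uv^2 + 3/2uv - 23/2u + 13v + 12
  leading term uv^2: subtract (-1/32v)·f_2 from -1/4uv^2 + 3/2uv - 23/2u + 13v + 12 → 7/4uv - 23/2u - 1/16v^3 + 1/8v^2 + 10v + 12
  leading term uv: subtract (7/32)·f_2 from 7/4uv - 23/2u - 1/16v^3 + 1/8v^2 + 10v + 12 → -53/4u - 1/16v^3 + 9/16v^2 + 73/8v + 33
  leading term u: subtract (-53/8)·f_3 from -53/4u - 1/16v^3 + 9/16v^2 + 73/8v + 33 → -1/16v^3 + 9/16v^2 + 73/8v - 20
  leading term v^3: subtract (-1)·h_5 from -1/16v^3 + 9/16v^2 + 73/8v - 20 → -7/8v^2 - 1/4v + 4
  leading term v^2: subtract (7/8v)·h_6 from -7/8v^2 - 1/4v + 4 → -2v + 4
  leading term v: subtract (2)·h_6 from -2v + 4 → 0
  remainder 0.

S(f_3,f_4): lcm = u^2. S = -3u + 12.
  leading term u: subtract (-3/2)·f_3 from -3u + 12 → 0
  remainder 0.

S(f_1,h_5): leading monomials are coprime, so the S-polynomial reduces to 0 (Buchberger's first criterion).
S(f_2,h_5): lcm = uv^3. S = 24uv^2 + 150uv - 384u - 1/4v^4 + 1/2v^3 - 12v^2.
  leading term uv^2: subtract (3v)·f_2 from 24uv^2 + 150uv - 384u - 1/4v^4 + 1/2v^3 - 12v^2 → 126uv - 384u - 1/4v^4 + 13/2v^3 - 24v^2 + 288v
  leading term uv: subtract (63/4)·f_2 from 126uv - 384u - 1/4v^4 + 13/2v^3 - 24v^2 + 288v → -510u - 1/4v^4 + 13/2v^3 + 15/2v^2 + 225v + 1512
  leading term u: subtract (-255)·f_3 from -510u - 1/4v^4 + 13/2v^3 + 15/2v^2 + 225v + 1512 → -1/4v^4 + 13/2v^3 + 15/2v^2 + 225v - 528
  leading term v^4: subtract (-4v)·h_5 from -1/4v^4 + 13/2v^3 + 15/2v^2 + 225v - 528 → 3/4v^3 - 30v^2 + 321v - 528
  leading term v^3: subtract (12)·h_5 from 3/4v^3 - 30v^2 + 321v - 528 → -51/4v^2 + 867/2v - 816
  leading term v^2: subtract (51/4v)·h_6 from -51/4v^2 + 867/2v - 816 → 408v - 816
  leading term v: subtract (-408)·h_6 from 408v - 816 → 0
  remainder 0.

S(f_3,h_5): leading monomials are coprime, so the S-polynomial reduces to 0 (Buchberger's first criterion).
S(f_4,h_5): leading monomials are coprime, so the S-polynomial reduces to 0 (Buchberger's first criterion).
S(f_1,h_6): leading monomials are coprime, so the S-polynomial reduces to 0 (Buchberger's first criterion).
S(f_2,h_6): lcm = uv. S = 3u - 1/4v^2 + 1/2v - 12.
  leading term u: subtract (3/2)·f_3 from 3u - 1/4v^2 + 1/2v - 12 → -1/4v^2 + 1/2v
  leading term v^2: subtract (1/4v)·h_6 from -1/4v^2 + 1/2v → 0
  remainder 0.

S(f_3,h_6): leading monomials are coprime, so the S-polynomial reduces to 0 (Buchberger's first criterion).
S(f_4,h_6): leading monomials are coprime, so the S-polynomial reduces to 0 (Buchberger's first criterion).
S(h_5,h_6): lcm = v^3. S = -21v^2 - 150v + 384.
  leading term v^2: subtract (21v)·h_6 from -21v^2 - 150v + 384 → -192v + 384
  leading term v: subtract (192)·h_6 from -192v + 384 → 0
  remainder 0.

Every S-polynomial of the final basis reduces to 0, so we have a Gröbner basis.
Inter-reduce: drop elements whose leading term is divisible by another's, tail-reduce, and make monic.
Reduced Gröbner basis: {u - 4, v - 2}.

Elimination: the polynomial v - 2 lies in the elimination ideal for v, so v ∈ {2}. For each such v, the remaining basis elements (now univariate) give the rest of the solution.
  v = 2: the earlier basis element becomes u - 4 = 0, giving u = 4 — point (4, 2).
Each listed point satisfies every original equation (direct substitution).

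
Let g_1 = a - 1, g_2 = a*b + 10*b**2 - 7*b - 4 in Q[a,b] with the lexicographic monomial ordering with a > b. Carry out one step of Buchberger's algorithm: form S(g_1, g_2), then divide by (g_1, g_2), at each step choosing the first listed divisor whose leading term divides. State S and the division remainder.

S(g_1, g_2) = -10*b**2 + 6*b + 4; remainder on division = -10*b**2 + 6*b + 4.

lcm(LM(g_1), LM(g_2)) = a*b.
S = (lcm/LT(g_1))·g_1 − (lcm/LT(g_2))·g_2 = -10*b**2 + 6*b + 4.
Reduce S modulo (g_1, g_2) in that order:
  leading term b**2: no divisor's leading term divides it; move -10*b**2 to the remainder.
  leading term b: no divisor's leading term divides it; move 6*b to the remainder.
  leading term 1: no divisor's leading term divides it; move 4 to the remainder.
The remainder -10*b**2 + 6*b + 4 is nonzero, so it would be added as the next basis element.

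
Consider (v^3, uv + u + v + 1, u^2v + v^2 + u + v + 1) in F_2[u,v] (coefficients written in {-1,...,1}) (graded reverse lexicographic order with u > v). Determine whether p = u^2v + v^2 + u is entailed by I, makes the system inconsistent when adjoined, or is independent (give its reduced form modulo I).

Adjoining u^2v + v^2 + u makes the ideal the whole ring: the system is inconsistent.

First compute the reduced Gröbner basis of I by Buchberger's algorithm.
f_1 = v^3, LT = v^3.
f_2 = uv + u + v + 1, LT = uv.
f_3 = u^2v + v^2 + u + v + 1, LT = u^2v.

S(f_1,f_2): lcm = uv^3. S = uv^2 + v^3 + v^2.
  reduce S modulo (f_1, f_2, f_3):
  remainder u + 1 ≠ 0; add h_4 = u + 1 to the basis.

S(f_2,f_3): lcm = u^2v. S = u^2 + uv + v^2 + v + 1.
  reduce S modulo (f_1, f_2, f_3, h_4):
  remainder v^2 ≠ 0; add h_5 = v^2 to the basis.

The other S-polynomials (S(f_1,f_3), S(f_1,h_4), S(f_2,h_4), S(f_3,h_4), S(f_1,h_5), S(f_2,h_5), S(f_3,h_5), S(h_4,h_5)) all reduce to 0 modulo the current basis, so we have a Gröbner basis.
Inter-reduce: drop elements whose leading term is divisible by another's, tail-reduce, and make monic.
Reduced Gröbner basis: {v^2, u + 1}.
Label its elements g_1 = v^2, g_2 = u + 1.

Reduce p = u^2v + v^2 + u modulo G:
  leading term u^2v: subtract (uv)·g_2 from u^2v + v^2 + u → uv + v^2 + u
  leading term uv: subtract (v)·g_2 from uv + v^2 + u → v^2 + u + v
  leading term v^2: subtract (1)·g_1 from v^2 + u + v → u + v
  leading term u: subtract (1)·g_2 from u + v → v + 1
  leading term v: no divisor's leading term divides it; move v to the remainder.
  leading term 1: no divisor's leading term divides it; move 1 to the remainder.
  normal form = v + 1.
The normal form is nonzero, so p ∉ I. Since p minus its normal form lies in I, I + (p) = I + (r) where r = v + 1; decide whether this ideal is the whole ring.
Run Buchberger on G together with r (pairs among the g_i already reduce to 0 since G is a Gröbner basis):
g_1 = v^2, LT = v^2.
g_2 = u + 1, LT = u.
r = v + 1, LT = v.

S(g_1,r): lcm = v^2. S = v.
  reduce S modulo (g_1, g_2, r):
  remainder 1 ≠ 0; add m_4 = 1 to the basis.

The other S-polynomials (S(g_1,g_2), S(g_2,r), S(g_1,m_4), S(g_2,m_4), S(r,m_4)) all reduce to 0 modulo the current basis, so we have a Gröbner basis.
Inter-reduce: drop elements whose leading term is divisible by another's, tail-reduce, and make monic.
Reduced Gröbner basis: {1}.
The reduced Gröbner basis of I + (p) is {1}: the ideal is the whole ring, so the enlarged system has no common solution — adjoining p is inconsistent.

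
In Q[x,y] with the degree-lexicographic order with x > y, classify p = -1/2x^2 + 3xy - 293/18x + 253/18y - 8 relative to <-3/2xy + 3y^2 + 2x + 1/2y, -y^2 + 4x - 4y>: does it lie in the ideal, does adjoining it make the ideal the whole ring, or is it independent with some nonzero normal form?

Adjoining -1/2x^2 + 3xy - 293/18x + 253/18y - 8 makes the ideal the whole ring: the system is inconsistent.

First compute the reduced Gröbner basis of I by Buchberger's algorithm.
f_1 = -3/2xy + 3y^2 + 2x + 1/2y, LT = xy.
f_2 = -y^2 + 4x - 4y, LT = y^2.

S(f_1,f_2): lcm = xy^2. S = -2y^3 + 4x^2 - 16/3xy - 1/3y^2.
  leading term y^3: subtract (2y)·f_2 from -2y^3 + 4x^2 - 16/3xy - 1/3y^2 → 4x^2 - 40/3xy + 23/3y^2
  leading term x^2: no divisor's leading term divides it; move 4x^2 to the remainder.
  leading term xy: subtract (80/9)·f_1 from -40/3xy + 23/3y^2 → -19y^2 - 160/9x - 40/9y
  leading term y^2: subtract (19)·f_2 from -19y^2 - 160/9x - 40/9y → -844/9x + 644/9y
  leading term x: no divisor's leading term divides it; move -844/9x to the remainder.
  leading term y: no divisor's leading term divides it; move 644/9y to the remainder.
  remainder 4x^2 - 844/9x + 644/9y ≠ 0; add h_3 = 4x^2 - 844/9x + 644/9y to the basis.

S(f_1,h_3): lcm = x^2y. S = -2xy^2 - 4/3x^2 + 208/9xy - 161/9y^2.
  leading term xy^2: subtract (4/3y)·f_1 from -2xy^2 - 4/3x^2 + 208/9xy - 161/9y^2 → -4y^3 - 4/3x^2 + 184/9xy - 167/9y^2
  leading term y^3: subtract (4y)·f_2 from -4y^3 - 4/3x^2 + 184/9xy - 167/9y^2 → -4/3x^2 + 40/9xy - 23/9y^2
  leading term x^2: subtract (-1/3)·h_3 from -4/3x^2 + 40/9xy - 23/9y^2 → 40/9xy - 23/9y^2 - 844/27x + 644/27y
  leading term xy: subtract (-80/27)·f_1 from 40/9xy - 23/9y^2 - 844/27x + 644/27y → 19/3y^2 - 76/3x + 76/3y
  leading term y^2: subtract (-19/3)·f_2 from 19/3y^2 - 76/3x + 76/3y → 0
  remainder 0.

S(f_2,h_3): leading monomials are coprime, so the S-polynomial reduces to 0 (Buchberger's first criterion).
Every S-polynomial of the final basis reduces to 0, so we have a Gröbner basis.
Inter-reduce: drop elements whose leading term is divisible by another's, tail-reduce, and make monic.
Reduced Gröbner basis: {x^2 - 211/9x + 161/9y, xy - 28/3x + 23/3y, y^2 - 4x + 4y}.
Label its elements g_1 = x^2 - 211/9x + 161/9y, g_2 = xy - 28/3x + 23/3y, g_3 = y^2 - 4x + 4y.

Reduce p = -1/2x^2 + 3xy - 293/18x + 253/18y - 8 modulo G:
  leading term x^2: subtract (-1/2)·g_1 from -1/2x^2 + 3xy - 293/18x + 253/18y - 8 → 3xy - 28x + 23y - 8
  leading term xy: subtract (3)·g_2 from 3xy - 28x + 23y - 8 → -8
  leading term 1: no divisor's leading term divides it; move -8 to the remainder.
  normal form = -8.
The normal form is nonzero, so p ∉ I. Since p minus its normal form lies in I, I + (p) = I + (r) where r = -8; decide whether this ideal is the whole ring.
Here r = -8 is a nonzero constant, hence a unit: 1 ∈ I + (p), the Gröbner basis of I + (p) is {1}, and the enlarged system has no common solution — adjoining p is inconsistent.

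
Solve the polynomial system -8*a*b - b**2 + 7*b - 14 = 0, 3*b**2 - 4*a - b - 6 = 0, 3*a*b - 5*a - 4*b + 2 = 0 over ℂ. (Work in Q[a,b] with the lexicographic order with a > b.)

{(-1, 1)}

Compute a lex Gröbner basis by Buchberger's algorithm.
f_1 = -8*a*b - b**2 + 7*b - 14, LT = a*b.
f_2 = -4*a + 3*b**2 - b - 6, LT = a.
f_3 = 3*a*b - 5*a - 4*b + 2, LT = a*b.

S(f_1,f_2): lcm = a*b. S = 3/4*b**3 - 1/8*b**2 - 19/8*b + 7/4.
  leading term b**3: no divisor's leading term divides it; move 3/4*b**3 to the remainder.
  leading term b**2: no divisor's leading term divides it; move -1/8*b**2 to the remainder.
  leading term b: no divisor's leading term divides it; move -19/8*b to the remainder.
  leading term 1: no divisor's leading term divides it; move 7/4 to the remainder.
  remainder 3/4*b**3 - 1/8*b**2 - 19/8*b + 7/4 ≠ 0; add h_4 = 3/4*b**3 - 1/8*b**2 - 19/8*b + 7/4 to the basis.

S(f_1,f_3): lcm = a*b. S = 5/3*a + 1/8*b**2 + 11/24*b + 13/12.
  leading term a: subtract (-5/12)·f_2 from 5/3*a + 1/8*b**2 + 11/24*b + 13/12 → 11/8*b**2 + 1/24*b - 17/12
  leading term b**2: no divisor's leading term divides it; move 11/8*b**2 to the remainder.
  leading term b: no divisor's leading term divides it; move 1/24*b to the remainder.
  leading term 1: no divisor's leading term divides it; move -17/12 to the remainder.
  remainder 11/8*b**2 + 1/24*b - 17/12 ≠ 0; add h_5 = 11/8*b**2 + 1/24*b - 17/12 to the basis.

S(f_3,h_4): lcm = a*b**3. S = -3/2*a*b**2 + 19/6*a*b - 7/3*a - 4/3*b**3 + 2/3*b**2.
  leading term a*b**2: subtract (3/16*b)·f_1 from -3/2*a*b**2 + 19/6*a*b - 7/3*a - 4/3*b**3 + 2/3*b**2 → 19/6*a*b - 7/3*a - 55/48*b**3 - 31/48*b**2 + 21/8*b
  leading term a*b: subtract (-19/48)·f_1 from 19/6*a*b - 7/3*a - 55/48*b**3 - 31/48*b**2 + 21/8*b → -7/3*a - 55/48*b**3 - 25/24*b**2 + 259/48*b - 133/24
  leading term a: subtract (7/12)·f_2 from -7/3*a - 55/48*b**3 - 25/24*b**2 + 259/48*b - 133/24 → -55/48*b**3 - 67/24*b**2 + 287/48*b - 49/24
  leading term b**3: subtract (-55/36)·h_4 from -55/48*b**3 - 67/24*b**2 + 287/48*b - 49/24 → -859/288*b**2 + 677/288*b + 91/144
  leading term b**2: subtract (-859/396)·h_5 from -859/288*b**2 + 677/288*b + 91/144 → 725/297*b - 725/297
  leading term b: no divisor's leading term divides it; move 725/297*b to the remainder.
  leading term 1: no divisor's leading term divides it; move -725/297 to the remainder.
  remainder 725/297*b - 725/297 ≠ 0; add h_6 = 725/297*b - 725/297 to the basis.

The other S-polynomials (S(f_2,f_3), S(f_1,h_4), S(f_2,h_4), S(f_1,h_5), S(f_2,h_5), S(f_3,h_5), S(h_4,h_5), S(f_1,h_6), S(f_2,h_6), S(f_3,h_6), S(h_4,h_6), S(h_5,h_6)) all reduce to 0 modulo the current basis, so we have a Gröbner basis.
Inter-reduce: drop elements whose leading term is divisible by another's, tail-reduce, and make monic.
Reduced Gröbner basis: {a + 1, b - 1}.

From the last basis element, b - 1 = 0, so b takes values in {1}. Each choice, substituted upward through the basis, yields the corresponding point(s) of the solution set.
  b = 1: the earlier basis element becomes a + 1 = 0, giving a = -1 — point (-1, 1).
Substituting each solution back into the original system confirms all equations vanish.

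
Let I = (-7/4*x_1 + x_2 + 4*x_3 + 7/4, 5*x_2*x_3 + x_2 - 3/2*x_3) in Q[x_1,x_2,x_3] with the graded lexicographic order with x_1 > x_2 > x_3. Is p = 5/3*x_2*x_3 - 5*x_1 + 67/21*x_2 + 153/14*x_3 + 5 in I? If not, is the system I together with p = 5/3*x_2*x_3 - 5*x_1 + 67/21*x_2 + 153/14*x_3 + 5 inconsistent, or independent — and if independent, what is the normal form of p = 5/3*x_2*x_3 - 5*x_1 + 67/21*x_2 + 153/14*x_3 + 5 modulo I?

First compute the reduced Gröbner basis of I by Buchberger's algorithm.
f_1 = -7/4*x_1 + x_2 + 4*x_3 + 7/4, LT = x_1.
f_2 = 5*x_2*x_3 + x_2 - 3/2*x_3, LT = x_2*x_3.

The S-polynomials (S(f_1,f_2)) all reduce to 0 modulo the current basis, so we have a Gröbner basis.
Inter-reduce: drop elements whose leading term is divisible by another's, tail-reduce, and make monic.
Reduced Gröbner basis: {x_2*x_3 + 1/5*x_2 - 3/10*x_3, x_1 - 4/7*x_2 - 16/7*x_3 - 1}.
Label its elements g_1 = x_2*x_3 + 1/5*x_2 - 3/10*x_3, g_2 = x_1 - 4/7*x_2 - 16/7*x_3 - 1.

Reduce p = 5/3*x_2*x_3 - 5*x_1 + 67/21*x_2 + 153/14*x_3 + 5 modulo G:
  leading term x_2*x_3: subtract (5/3)·g_1 from 5/3*x_2*x_3 - 5*x_1 + 67/21*x_2 + 153/14*x_3 + 5 → -5*x_1 + 20/7*x_2 + 80/7*x_3 + 5
  leading term x_1: subtract (-5)·g_2 from -5*x_1 + 20/7*x_2 + 80/7*x_3 + 5 → 0
  normal form = 0.
Since the normal form is 0, p ∈ I.

5/3*x_2*x_3 - 5*x_1 + 67/21*x_2 + 153/14*x_3 + 5 lies in I (it reduces to 0).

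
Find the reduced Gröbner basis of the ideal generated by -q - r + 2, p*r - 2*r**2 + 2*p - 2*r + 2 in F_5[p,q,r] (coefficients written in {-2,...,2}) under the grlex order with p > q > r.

This is the nonlinear analogue of row-reducing a linear system.

f_1 = -q - r + 2, LT = q.
f_2 = p*r - 2*r**2 + 2*p - 2*r + 2, LT = p*r.

The S-polynomials (S(f_1,f_2)) all reduce to 0 modulo the current basis, so we have a Gröbner basis.

G = {p*r - 2*r**2 + 2*p - 2*r + 2, q + r - 2}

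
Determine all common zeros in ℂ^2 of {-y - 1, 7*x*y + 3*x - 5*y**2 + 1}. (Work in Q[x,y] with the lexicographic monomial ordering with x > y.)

Compute a lex Gröbner basis by Buchberger's algorithm.
f_1 = -y - 1, LT = y.
f_2 = 7*x*y + 3*x - 5*y**2 + 1, LT = x*y.

S(f_1,f_2): lcm = x*y. S = 4/7*x + 5/7*y**2 - 1/7.
  reduce S modulo (f_1, f_2):
  remainder 4/7*x + 4/7 ≠ 0; add h_3 = 4/7*x + 4/7 to the basis.

The other S-polynomials (S(f_1,h_3), S(f_2,h_3)) all reduce to 0 modulo the current basis, so we have a Gröbner basis.
Inter-reduce: drop elements whose leading term is divisible by another's, tail-reduce, and make monic.
Reduced Gröbner basis: {x + 1, y + 1}.

Elimination: the polynomial y + 1 lies in the elimination ideal for y, so y ∈ {-1}. For each such y, the remaining basis elements (now univariate) give the rest of the solution.
  y = -1: the earlier basis element becomes x + 1 = 0, giving x = -1 — point (-1, -1).
A lex Gröbner basis triangularizes the system, enabling back-substitution.

{(-1, -1)}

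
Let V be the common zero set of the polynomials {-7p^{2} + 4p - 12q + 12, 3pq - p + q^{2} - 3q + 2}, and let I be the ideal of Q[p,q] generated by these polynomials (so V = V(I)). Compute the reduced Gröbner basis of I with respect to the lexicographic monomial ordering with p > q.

f_1 = -7p^{2} + 4p - 12q + 12, LT = p^{2}.
f_2 = 3pq - p + q^{2} - 3q + 2, LT = pq.

S(f_1,f_2): lcm = p^{2}q. S = \tfrac{1}{3}p^{2} - \tfrac{1}{3}pq^{2} + \tfrac{3}{7}pq - \tfrac{2}{3}p + \tfrac{12}{7}q^{2} - \tfrac{12}{7}q.
  leading term p^{2}: subtract (-\tfrac{1}{21})·f_1 from \tfrac{1}{3}p^{2} - \tfrac{1}{3}pq^{2} + \tfrac{3}{7}pq - \tfrac{2}{3}p + \tfrac{12}{7}q^{2} - \tfrac{12}{7}q → -\tfrac{1}{3}pq^{2} + \tfrac{3}{7}pq - \tfrac{10}{21}p + \tfrac{12}{7}q^{2} - \tfrac{16}{7}q + \tfrac{4}{7}
  leading term pq^{2}: subtract (-\tfrac{1}{9}q)·f_2 from -\tfrac{1}{3}pq^{2} + \tfrac{3}{7}pq - \tfrac{10}{21}p + \tfrac{12}{7}q^{2} - \tfrac{16}{7}q + \tfrac{4}{7} → \tfrac{20}{63}pq - \tfrac{10}{21}p + \tfrac{1}{9}q^{3} + \tfrac{29}{21}q^{2} - \tfrac{130}{63}q + \tfrac{4}{7}
  leading term pq: subtract (\tfrac{20}{189})·f_2 from \tfrac{20}{63}pq - \tfrac{10}{21}p + \tfrac{1}{9}q^{3} + \tfrac{29}{21}q^{2} - \tfrac{130}{63}q + \tfrac{4}{7} → -\tfrac{10}{27}p + \tfrac{1}{9}q^{3} + \tfrac{241}{189}q^{2} - \tfrac{110}{63}q + \tfrac{68}{189}
  leading term p: no divisor's leading term divides it; move -\tfrac{10}{27}p to the remainder.
  leading term q^{3}: no divisor's leading term divides it; move \tfrac{1}{9}q^{3} to the remainder.
  leading term q^{2}: no divisor's leading term divides it; move \tfrac{241}{189}q^{2} to the remainder.
  leading term q: no divisor's leading term divides it; move -\tfrac{110}{63}q to the remainder.
  leading term 1: no divisor's leading term divides it; move \tfrac{68}{189} to the remainder.
  remainder -\tfrac{10}{27}p + \tfrac{1}{9}q^{3} + \tfrac{241}{189}q^{2} - \tfrac{110}{63}q + \tfrac{68}{189} ≠ 0; add g_3 = -\tfrac{10}{27}p + \tfrac{1}{9}q^{3} + \tfrac{241}{189}q^{2} - \tfrac{110}{63}q + \tfrac{68}{189} to the basis.

S(f_1,g_3): lcm = p^{2}. S = \tfrac{3}{10}pq^{3} + \tfrac{241}{70}pq^{2} - \tfrac{33}{7}pq + \tfrac{2}{5}p + \tfrac{12}{7}q - \tfrac{12}{7}.
  leading term pq^{3}: subtract (\tfrac{1}{10}q^{2})·f_2 from \tfrac{3}{10}pq^{3} + \tfrac{241}{70}pq^{2} - \tfrac{33}{7}pq + \tfrac{2}{5}p + \tfrac{12}{7}q - \tfrac{12}{7} → \tfrac{124}{35}pq^{2} - \tfrac{33}{7}pq + \tfrac{2}{5}p - \tfrac{1}{10}q^{4} + \tfrac{3}{10}q^{3} - \tfrac{1}{5}q^{2} + \tfrac{12}{7}q - \tfrac{12}{7}
  leading term pq^{2}: subtract (\tfrac{124}{105}q)·f_2 from \tfrac{124}{35}pq^{2} - \tfrac{33}{7}pq + \tfrac{2}{5}p - \tfrac{1}{10}q^{4} + \tfrac{3}{10}q^{3} - \tfrac{1}{5}q^{2} + \tfrac{12}{7}q - \tfrac{12}{7} → -\tfrac{53}{15}pq + \tfrac{2}{5}p - \tfrac{1}{10}q^{4} - \tfrac{37}{42}q^{3} + \tfrac{117}{35}q^{2} - \tfrac{68}{105}q - \tfrac{12}{7}
  leading term pq: subtract (-\tfrac{53}{45})·f_2 from -\tfrac{53}{15}pq + \tfrac{2}{5}p - \tfrac{1}{10}q^{4} - \tfrac{37}{42}q^{3} + \tfrac{117}{35}q^{2} - \tfrac{68}{105}q - \tfrac{12}{7} → -\tfrac{7}{9}p - \tfrac{1}{10}q^{4} - \tfrac{37}{42}q^{3} + \tfrac{1424}{315}q^{2} - \tfrac{439}{105}q + \tfrac{202}{315}
  leading term p: subtract (\tfrac{21}{10})·g_3 from -\tfrac{7}{9}p - \tfrac{1}{10}q^{4} - \tfrac{37}{42}q^{3} + \tfrac{1424}{315}q^{2} - \tfrac{439}{105}q + \tfrac{202}{315} → -\tfrac{1}{10}q^{4} - \tfrac{39}{35}q^{3} + \tfrac{129}{70}q^{2} - \tfrac{18}{35}q - \tfrac{4}{35}
  leading term q^{4}: no divisor's leading term divides it; move -\tfrac{1}{10}q^{4} to the remainder.
  leading term q^{3}: no divisor's leading term divides it; move -\tfrac{39}{35}q^{3} to the remainder.
  leading term q^{2}: no divisor's leading term divides it; move \tfrac{129}{70}q^{2} to the remainder.
  leading term q: no divisor's leading term divides it; move -\tfrac{18}{35}q to the remainder.
  leading term 1: no divisor's leading term divides it; move -\tfrac{4}{35} to the remainder.
  remainder -\tfrac{1}{10}q^{4} - \tfrac{39}{35}q^{3} + \tfrac{129}{70}q^{2} - \tfrac{18}{35}q - \tfrac{4}{35} ≠ 0; add g_4 = -\tfrac{1}{10}q^{4} - \tfrac{39}{35}q^{3} + \tfrac{129}{70}q^{2} - \tfrac{18}{35}q - \tfrac{4}{35} to the basis.

The other S-polynomials (S(f_2,g_3), S(f_1,g_4), S(f_2,g_4), S(g_3,g_4)) all reduce to 0 modulo the current basis, so we have a Gröbner basis.
Inter-reduce: drop elements whose leading term is divisible by another's, tail-reduce, and make monic.

G = {p - \tfrac{3}{10}q^{3} - \tfrac{241}{70}q^{2} + \tfrac{33}{7}q - \tfrac{34}{35}, q^{4} + \tfrac{78}{7}q^{3} - \tfrac{129}{7}q^{2} + \tfrac{36}{7}q + \tfrac{8}{7}}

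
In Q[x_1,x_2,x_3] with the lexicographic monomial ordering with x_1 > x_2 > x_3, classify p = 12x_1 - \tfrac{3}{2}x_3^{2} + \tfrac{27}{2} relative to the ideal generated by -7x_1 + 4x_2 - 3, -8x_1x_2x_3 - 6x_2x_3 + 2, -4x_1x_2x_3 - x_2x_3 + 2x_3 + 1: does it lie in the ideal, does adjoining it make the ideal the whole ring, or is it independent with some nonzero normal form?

12x_1 - \tfrac{3}{2}x_3^{2} + \tfrac{27}{2} lies in I (it reduces to 0).

First compute the reduced Gröbner basis of I by Buchberger's algorithm.
f_1 = -7x_1 + 4x_2 - 3, LT = x_1.
f_2 = -8x_1x_2x_3 - 6x_2x_3 + 2, LT = x_1x_2x_3.
f_3 = -4x_1x_2x_3 - x_2x_3 + 2x_3 + 1, LT = x_1x_2x_3.

S(f_1,f_2): lcm = x_1x_2x_3. S = -\tfrac{4}{7}x_2^{2}x_3 - \tfrac{9}{28}x_2x_3 + \tfrac{1}{4}.
  reduce S modulo (f_1, f_2, f_3):
  remainder -\tfrac{4}{7}x_2^{2}x_3 - \tfrac{9}{28}x_2x_3 + \tfrac{1}{4} ≠ 0; add h_4 = -\tfrac{4}{7}x_2^{2}x_3 - \tfrac{9}{28}x_2x_3 + \tfrac{1}{4} to the basis.

S(f_1,f_3): lcm = x_1x_2x_3. S = -\tfrac{4}{7}x_2^{2}x_3 + \tfrac{5}{28}x_2x_3 + \tfrac{1}{2}x_3 + \tfrac{1}{4}.
  reduce S modulo (f_1, f_2, f_3, h_4):
  remainder \tfrac{1}{2}x_2x_3 + \tfrac{1}{2}x_3 ≠ 0; add h_5 = \tfrac{1}{2}x_2x_3 + \tfrac{1}{2}x_3 to the basis.

S(f_3,h_4): lcm = x_1x_2^{2}x_3. S = -\tfrac{9}{16}x_1x_2x_3 + \tfrac{7}{16}x_1 + \tfrac{1}{4}x_2^{2}x_3 - \tfrac{1}{2}x_2x_3 - \tfrac{1}{4}x_2.
  reduce S modulo (f_1, f_2, f_3, h_4, h_5):
  remainder \tfrac{7}{32}x_3 - \tfrac{7}{32} ≠ 0; add h_6 = \tfrac{7}{32}x_3 - \tfrac{7}{32} to the basis.

S(f_2,h_6): lcm = x_1x_2x_3. S = x_1x_2 + \tfrac{3}{4}x_2x_3 - \tfrac{1}{4}.
  reduce S modulo (f_1, f_2, f_3, h_4, h_5, h_6):
  remainder \tfrac{4}{7}x_2^{2} - \tfrac{3}{7}x_2 - 1 ≠ 0; add h_7 = \tfrac{4}{7}x_2^{2} - \tfrac{3}{7}x_2 - 1 to the basis.

S(h_4,h_6): lcm = x_2^{2}x_3. S = x_2^{2} + \tfrac{9}{16}x_2x_3 - \tfrac{7}{16}.
  reduce S modulo (f_1, f_2, f_3, h_4, h_5, h_6, h_7):
  remainder \tfrac{3}{4}x_2 + \tfrac{3}{4} ≠ 0; add h_8 = \tfrac{3}{4}x_2 + \tfrac{3}{4} to the basis.

The other S-polynomials (S(f_2,f_3), S(f_1,h_4), S(f_2,h_4), S(f_1,h_5), S(f_2,h_5), S(f_3,h_5), S(h_4,h_5), S(f_1,h_6), S(f_3,h_6), S(h_5,h_6), S(f_1,h_7), S(f_2,h_7), S(f_3,h_7), S(h_4,h_7), S(h_5,h_7), S(h_6,h_7), S(f_1,h_8), S(f_2,h_8), S(f_3,h_8), S(h_4,h_8), S(h_5,h_8), S(h_6,h_8), S(h_7,h_8)) all reduce to 0 modulo the current basis, so we have a Gröbner basis.
Inter-reduce: drop elements whose leading term is divisible by another's, tail-reduce, and make monic.
Reduced Gröbner basis: {x_1 + 1, x_2 + 1, x_3 - 1}.
Label its elements g_1 = x_1 + 1, g_2 = x_2 + 1, g_3 = x_3 - 1.

Reduce p = 12x_1 - \tfrac{3}{2}x_3^{2} + \tfrac{27}{2} modulo G:
  leading term x_1: subtract (12)·g_1 from 12x_1 - \tfrac{3}{2}x_3^{2} + \tfrac{27}{2} → -\tfrac{3}{2}x_3^{2} + \tfrac{3}{2}
  leading term x_3^{2}: subtract (-\tfrac{3}{2}x_3)·g_3 from -\tfrac{3}{2}x_3^{2} + \tfrac{3}{2} → -\tfrac{3}{2}x_3 + \tfrac{3}{2}
  leading term x_3: subtract (-\tfrac{3}{2})·g_3 from -\tfrac{3}{2}x_3 + \tfrac{3}{2} → 0
  normal form = 0.
Since the normal form is 0, p ∈ I.

Ideal membership is decidable via reduction modulo a Gröbner basis.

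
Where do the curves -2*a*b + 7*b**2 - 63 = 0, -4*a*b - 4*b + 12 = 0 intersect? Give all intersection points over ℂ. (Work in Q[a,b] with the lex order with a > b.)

Compute a lex Gröbner basis by Buchberger's algorithm.
f_1 = -2*a*b + 7*b**2 - 63, LT = a*b.
f_2 = -4*a*b - 4*b + 12, LT = a*b.

S(f_1,f_2): lcm = a*b. S = -7/2*b**2 - b + 69/2.
  leading term b**2: no divisor's leading term divides it; move -7/2*b**2 to the remainder.
  leading term b: no divisor's leading term divides it; move -b to the remainder.
  leading term 1: no divisor's leading term divides it; move 69/2 to the remainder.
  remainder -7/2*b**2 - b + 69/2 ≠ 0; add h_3 = -7/2*b**2 - b + 69/2 to the basis.

S(f_1,h_3): lcm = a*b**2. S = -2/7*a*b + 69/7*a - 7/2*b**3 + 63/2*b.
  leading term a*b: subtract (1/7)·f_1 from -2/7*a*b + 69/7*a - 7/2*b**3 + 63/2*b → 69/7*a - 7/2*b**3 - b**2 + 63/2*b + 9
  leading term a: no divisor's leading term divides it; move 69/7*a to the remainder.
  leading term b**3: subtract (b)·h_3 from -7/2*b**3 - b**2 + 63/2*b + 9 → -3*b + 9
  leading term b: no divisor's leading term divides it; move -3*b to the remainder.
  leading term 1: no divisor's leading term divides it; move 9 to the remainder.
  remainder 69/7*a - 3*b + 9 ≠ 0; add h_4 = 69/7*a - 3*b + 9 to the basis.

The other S-polynomials (S(f_2,h_3), S(f_1,h_4), S(f_2,h_4), S(h_3,h_4)) all reduce to 0 modulo the current basis, so we have a Gröbner basis.
Inter-reduce: drop elements whose leading term is divisible by another's, tail-reduce, and make monic.
Reduced Gröbner basis: {a - 7/23*b + 21/23, b**2 + 2/7*b - 69/7}.

A lex Gröbner basis eliminates variables successively. Here b**2 + 2/7*b - 69/7 depends only on b, with roots {-23/7, 3}; lifting each root through the earlier basis elements recovers the full solutions.
  b = -23/7: the earlier basis element becomes a + 44/23 = 0, giving a = -44/23 — point (-44/23, -23/7).
  b = 3: the earlier basis element becomes a = 0, giving a = 0 — point (0, 3).

{(-44/23, -23/7), (0, 3)}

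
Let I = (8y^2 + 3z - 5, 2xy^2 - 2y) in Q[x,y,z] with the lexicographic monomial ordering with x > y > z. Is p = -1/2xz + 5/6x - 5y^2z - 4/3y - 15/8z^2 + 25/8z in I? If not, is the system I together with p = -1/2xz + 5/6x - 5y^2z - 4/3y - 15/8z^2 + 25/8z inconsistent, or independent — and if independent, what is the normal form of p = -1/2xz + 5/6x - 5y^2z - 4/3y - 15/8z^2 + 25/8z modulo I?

First compute the reduced Gröbner basis of I by Buchberger's algorithm.
f_1 = 8y^2 + 3z - 5, LT = y^2.
f_2 = 2xy^2 - 2y, LT = xy^2.

S(f_1,f_2): lcm = xy^2. S = 3/8xz - 5/8x + y.
  leading term xz: no divisor's leading term divides it; move 3/8xz to the remainder.
  leading term x: no divisor's leading term divides it; move -5/8x to the remainder.
  leading term y: no divisor's leading term divides it; move y to the remainder.
  remainder 3/8xz - 5/8x + y ≠ 0; add h_3 = 3/8xz - 5/8x + y to the basis.

The other S-polynomials (S(f_1,h_3), S(f_2,h_3)) all reduce to 0 modulo the current basis, so we have a Gröbner basis.
Inter-reduce: drop elements whose leading term is divisible by another's, tail-reduce, and make monic.
Reduced Gröbner basis: {xz - 5/3x + 8/3y, y^2 + 3/8z - 5/8}.
Label its elements g_1 = xz - 5/3x + 8/3y, g_2 = y^2 + 3/8z - 5/8.

Reduce p = -1/2xz + 5/6x - 5y^2z - 4/3y - 15/8z^2 + 25/8z modulo G:
  leading term xz: subtract (-1/2)·g_1 from -1/2xz + 5/6x - 5y^2z - 4/3y - 15/8z^2 + 25/8z → -5y^2z - 15/8z^2 + 25/8z
  leading term y^2z: subtract (-5z)·g_2 from -5y^2z - 15/8z^2 + 25/8z → 0
  normal form = 0.
Since the normal form is 0, p ∈ I.

-1/2xz + 5/6x - 5y^2z - 4/3y - 15/8z^2 + 25/8z lies in I (it reduces to 0).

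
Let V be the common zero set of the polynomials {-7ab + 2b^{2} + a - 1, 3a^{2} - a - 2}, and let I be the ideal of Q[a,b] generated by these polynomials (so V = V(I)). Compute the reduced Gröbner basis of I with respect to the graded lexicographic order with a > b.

G = {b^{3} - \tfrac{43}{42}b^{2} - \tfrac{47}{28}a - \tfrac{26}{3}b + \tfrac{47}{28}, a^{2} - \tfrac{1}{3}a - \tfrac{2}{3}, ab - \tfrac{2}{7}b^{2} - \tfrac{1}{7}a + \tfrac{1}{7}}

f_1 = -7ab + 2b^{2} + a - 1, LT = ab.
f_2 = 3a^{2} - a - 2, LT = a^{2}.

S(f_1,f_2): lcm = a^{2}b. S = -\tfrac{2}{7}ab^{2} - \tfrac{1}{7}a^{2} + \tfrac{1}{3}ab + \tfrac{1}{7}a + \tfrac{2}{3}b.
  leading term ab^{2}: subtract (\tfrac{2}{49}b)·f_1 from -\tfrac{2}{7}ab^{2} - \tfrac{1}{7}a^{2} + \tfrac{1}{3}ab + \tfrac{1}{7}a + \tfrac{2}{3}b → -\tfrac{4}{49}b^{3} - \tfrac{1}{7}a^{2} + \tfrac{43}{147}ab + \tfrac{1}{7}a + \tfrac{104}{147}b
  leading term b^{3}: no divisor's leading term divides it; move -\tfrac{4}{49}b^{3} to the remainder.
  leading term a^{2}: subtract (-\tfrac{1}{21})·f_2 from -\tfrac{1}{7}a^{2} + \tfrac{43}{147}ab + \tfrac{1}{7}a + \tfrac{104}{147}b → \tfrac{43}{147}ab + \tfrac{2}{21}a + \tfrac{104}{147}b - \tfrac{2}{21}
  leading term ab: subtract (-\tfrac{43}{1029})·f_1 from \tfrac{43}{147}ab + \tfrac{2}{21}a + \tfrac{104}{147}b - \tfrac{2}{21} → \tfrac{86}{1029}b^{2} + \tfrac{47}{343}a + \tfrac{104}{147}b - \tfrac{47}{343}
  leading term b^{2}: no divisor's leading term divides it; move \tfrac{86}{1029}b^{2} to the remainder.
  leading term a: no divisor's leading term divides it; move \tfrac{47}{343}a to the remainder.
  leading term b: no divisor's leading term divides it; move \tfrac{104}{147}b to the remainder.
  leading term 1: no divisor's leading term divides it; move -\tfrac{47}{343} to the remainder.
  remainder -\tfrac{4}{49}b^{3} + \tfrac{86}{1029}b^{2} + \tfrac{47}{343}a + \tfrac{104}{147}b - \tfrac{47}{343} ≠ 0; add g_3 = -\tfrac{4}{49}b^{3} + \tfrac{86}{1029}b^{2} + \tfrac{47}{343}a + \tfrac{104}{147}b - \tfrac{47}{343} to the basis.

The other S-polynomials (S(f_1,g_3), S(f_2,g_3)) all reduce to 0 modulo the current basis, so we have a Gröbner basis.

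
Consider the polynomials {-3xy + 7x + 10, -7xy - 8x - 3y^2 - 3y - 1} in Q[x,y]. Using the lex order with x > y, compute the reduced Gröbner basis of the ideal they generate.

G = {x + 9/73y^2 + 9/73y + 1, y^3 - 4/3y^2 + 52/9y + 73/9}

Buchberger's algorithm terminates because the ascending chain of leading-term ideals stabilizes.

f_1 = -3xy + 7x + 10, LT = xy.
f_2 = -7xy - 8x - 3y^2 - 3y - 1, LT = xy.

S(f_1,f_2): lcm = xy. S = -73/21x - 3/7y^2 - 3/7y - 73/21.
  reduce S modulo (f_1, f_2):
  remainder -73/21x - 3/7y^2 - 3/7y - 73/21 ≠ 0; add g_3 = -73/21x - 3/7y^2 - 3/7y - 73/21 to the basis.

S(f_1,g_3): lcm = xy. S = -7/3x - 9/73y^3 - 9/73y^2 - y - 10/3.
  reduce S modulo (f_1, f_2, g_3):
  remainder -9/73y^3 + 12/73y^2 - 52/73y - 1 ≠ 0; add g_4 = -9/73y^3 + 12/73y^2 - 52/73y - 1 to the basis.

The other S-polynomials (S(f_2,g_3), S(f_1,g_4), S(f_2,g_4), S(g_3,g_4)) all reduce to 0 modulo the current basis, so we have a Gröbner basis.
Inter-reduce: drop elements whose leading term is divisible by another's, tail-reduce, and make monic.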